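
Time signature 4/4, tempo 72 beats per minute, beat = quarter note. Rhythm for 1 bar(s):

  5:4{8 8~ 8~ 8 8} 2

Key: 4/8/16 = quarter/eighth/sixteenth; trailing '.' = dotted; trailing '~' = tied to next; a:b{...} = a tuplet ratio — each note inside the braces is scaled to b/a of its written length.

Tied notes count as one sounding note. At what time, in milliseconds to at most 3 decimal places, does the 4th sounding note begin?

note 4 onset = 2b = 1666.667ms

1. 0.0ms @ 0 + 333.333ms (2/5)
2. 333.333ms @ 2/5 + 1000.0ms (6/5)
3. 1333.333ms @ 8/5 + 333.333ms (2/5)
4. 1666.667ms @ 2 + 1666.667ms (2)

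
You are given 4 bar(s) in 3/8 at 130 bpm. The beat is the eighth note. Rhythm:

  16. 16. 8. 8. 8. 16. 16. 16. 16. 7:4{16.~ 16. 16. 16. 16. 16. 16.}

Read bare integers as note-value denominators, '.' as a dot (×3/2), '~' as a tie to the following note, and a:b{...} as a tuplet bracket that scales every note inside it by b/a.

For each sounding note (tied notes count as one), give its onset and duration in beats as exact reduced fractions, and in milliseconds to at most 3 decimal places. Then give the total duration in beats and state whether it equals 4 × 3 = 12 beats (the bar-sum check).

1) 0.0ms=0b +346.154ms=3/4b
2) 346.154ms=3/4b +346.154ms=3/4b
3) 692.308ms=3/2b +692.308ms=3/2b
4) 1384.615ms=3b +692.308ms=3/2b
5) 2076.923ms=9/2b +692.308ms=3/2b
6) 2769.231ms=6b +346.154ms=3/4b
7) 3115.385ms=27/4b +346.154ms=3/4b
8) 3461.538ms=15/2b +346.154ms=3/4b
9) 3807.692ms=33/4b +346.154ms=3/4b
10) 4153.846ms=9b +395.604ms=6/7b
11) 4549.451ms=69/7b +197.802ms=3/7b
12) 4747.253ms=72/7b +197.802ms=3/7b
13) 4945.055ms=75/7b +197.802ms=3/7b
14) 5142.857ms=78/7b +197.802ms=3/7b
15) 5340.659ms=81/7b +197.802ms=3/7b
Σ=12b of 12 (130bpm 3/8) — PASS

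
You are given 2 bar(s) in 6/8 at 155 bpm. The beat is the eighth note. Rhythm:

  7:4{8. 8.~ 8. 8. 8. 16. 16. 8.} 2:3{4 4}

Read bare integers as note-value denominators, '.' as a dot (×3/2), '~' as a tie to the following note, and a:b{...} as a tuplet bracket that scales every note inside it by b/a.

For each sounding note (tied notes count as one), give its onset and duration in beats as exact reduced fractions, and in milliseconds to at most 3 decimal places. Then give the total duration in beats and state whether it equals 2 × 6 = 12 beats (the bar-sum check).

1) 0.0ms=0b +331.797ms=6/7b
2) 331.797ms=6/7b +663.594ms=12/7b
3) 995.392ms=18/7b +331.797ms=6/7b
4) 1327.189ms=24/7b +331.797ms=6/7b
5) 1658.986ms=30/7b +165.899ms=3/7b
6) 1824.885ms=33/7b +165.899ms=3/7b
7) 1990.783ms=36/7b +331.797ms=6/7b
8) 2322.581ms=6b +1161.29ms=3b
9) 3483.871ms=9b +1161.29ms=3b
Σ=12b of 12 (155bpm 6/8) — PASS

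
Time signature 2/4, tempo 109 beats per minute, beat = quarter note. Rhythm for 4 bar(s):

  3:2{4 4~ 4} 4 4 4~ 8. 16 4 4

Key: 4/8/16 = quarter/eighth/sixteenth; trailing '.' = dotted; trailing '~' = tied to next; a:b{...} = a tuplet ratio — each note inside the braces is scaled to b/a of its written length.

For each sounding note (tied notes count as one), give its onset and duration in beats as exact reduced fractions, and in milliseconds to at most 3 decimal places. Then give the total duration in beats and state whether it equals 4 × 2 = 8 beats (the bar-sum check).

1) 0.0ms=0b +366.972ms=2/3b
2) 366.972ms=2/3b +733.945ms=4/3b
3) 1100.917ms=2b +550.459ms=1b
4) 1651.376ms=3b +550.459ms=1b
5) 2201.835ms=4b +963.303ms=7/4b
6) 3165.138ms=23/4b +137.615ms=1/4b
7) 3302.752ms=6b +550.459ms=1b
8) 3853.211ms=7b +550.459ms=1b
Σ=8b of 8 (109bpm 2/4) — PASS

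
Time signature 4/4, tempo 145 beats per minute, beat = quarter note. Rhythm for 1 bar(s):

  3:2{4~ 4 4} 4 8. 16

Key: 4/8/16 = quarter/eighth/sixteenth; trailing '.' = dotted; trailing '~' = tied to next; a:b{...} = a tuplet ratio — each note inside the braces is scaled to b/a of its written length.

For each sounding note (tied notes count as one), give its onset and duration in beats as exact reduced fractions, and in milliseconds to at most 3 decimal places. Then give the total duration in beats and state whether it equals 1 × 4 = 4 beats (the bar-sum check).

1) 0.0ms=0b +551.724ms=4/3b
2) 551.724ms=4/3b +275.862ms=2/3b
3) 827.586ms=2b +413.793ms=1b
4) 1241.379ms=3b +310.345ms=3/4b
5) 1551.724ms=15/4b +103.448ms=1/4b
Σ=4b of 4 (145bpm 4/4) — PASS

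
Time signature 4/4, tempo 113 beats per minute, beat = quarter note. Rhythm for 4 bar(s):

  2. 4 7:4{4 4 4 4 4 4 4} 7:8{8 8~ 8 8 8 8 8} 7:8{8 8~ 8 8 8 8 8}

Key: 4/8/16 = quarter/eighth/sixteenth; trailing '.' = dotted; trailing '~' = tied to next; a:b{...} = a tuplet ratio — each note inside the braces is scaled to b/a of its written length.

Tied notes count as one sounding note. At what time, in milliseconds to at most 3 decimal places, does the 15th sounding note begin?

1. 0.0ms @ 0 + 1592.92ms (3)
2. 1592.92ms @ 3 + 530.973ms (1)
3. 2123.894ms @ 4 + 303.413ms (4/7)
4. 2427.307ms @ 32/7 + 303.413ms (4/7)
5. 2730.721ms @ 36/7 + 303.413ms (4/7)
6. 3034.134ms @ 40/7 + 303.413ms (4/7)
7. 3337.547ms @ 44/7 + 303.413ms (4/7)
8. 3640.961ms @ 48/7 + 303.413ms (4/7)
9. 3944.374ms @ 52/7 + 303.413ms (4/7)
10. 4247.788ms @ 8 + 303.413ms (4/7)
11. 4551.201ms @ 60/7 + 606.827ms (8/7)
12. 5158.028ms @ 68/7 + 303.413ms (4/7)
13. 5461.441ms @ 72/7 + 303.413ms (4/7)
14. 5764.855ms @ 76/7 + 303.413ms (4/7)
15. 6068.268ms @ 80/7 + 303.413ms (4/7)
16. 6371.681ms @ 12 + 303.413ms (4/7)
17. 6675.095ms @ 88/7 + 606.827ms (8/7)
18. 7281.922ms @ 96/7 + 303.413ms (4/7)
19. 7585.335ms @ 100/7 + 303.413ms (4/7)
20. 7888.748ms @ 104/7 + 303.413ms (4/7)
21. 8192.162ms @ 108/7 + 303.413ms (4/7)

note 15 onset = 80/7b = 6068.268ms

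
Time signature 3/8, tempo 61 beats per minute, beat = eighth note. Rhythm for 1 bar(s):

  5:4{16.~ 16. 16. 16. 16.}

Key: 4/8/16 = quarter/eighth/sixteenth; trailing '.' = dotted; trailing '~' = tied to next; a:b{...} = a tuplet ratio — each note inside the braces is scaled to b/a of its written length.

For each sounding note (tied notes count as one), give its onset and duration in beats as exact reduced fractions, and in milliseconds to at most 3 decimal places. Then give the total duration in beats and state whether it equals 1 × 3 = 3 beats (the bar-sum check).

1) 0.0ms=0b +1180.328ms=6/5b
2) 1180.328ms=6/5b +590.164ms=3/5b
3) 1770.492ms=9/5b +590.164ms=3/5b
4) 2360.656ms=12/5b +590.164ms=3/5b
Σ=3b of 3 (61bpm 3/8) — PASS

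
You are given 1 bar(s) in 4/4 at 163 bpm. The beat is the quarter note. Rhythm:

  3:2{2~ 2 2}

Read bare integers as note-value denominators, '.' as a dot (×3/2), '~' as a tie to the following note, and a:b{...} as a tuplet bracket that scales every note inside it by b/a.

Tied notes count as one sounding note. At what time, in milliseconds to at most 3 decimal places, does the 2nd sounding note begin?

1. 0.0ms @ 0 + 981.595ms (8/3)
2. 981.595ms @ 8/3 + 490.798ms (4/3)

note 2 onset = 8/3b = 981.595ms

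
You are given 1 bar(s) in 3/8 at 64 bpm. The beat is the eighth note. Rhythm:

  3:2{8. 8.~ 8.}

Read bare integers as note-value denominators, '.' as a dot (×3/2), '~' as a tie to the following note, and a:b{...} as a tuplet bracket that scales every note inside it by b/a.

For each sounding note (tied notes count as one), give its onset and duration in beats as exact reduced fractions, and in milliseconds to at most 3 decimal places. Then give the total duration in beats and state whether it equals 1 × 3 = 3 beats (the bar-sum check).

1) 0.0ms=0b +937.5ms=1b
2) 937.5ms=1b +1875.0ms=2b
Σ=3b of 3 (64bpm 3/8) — PASS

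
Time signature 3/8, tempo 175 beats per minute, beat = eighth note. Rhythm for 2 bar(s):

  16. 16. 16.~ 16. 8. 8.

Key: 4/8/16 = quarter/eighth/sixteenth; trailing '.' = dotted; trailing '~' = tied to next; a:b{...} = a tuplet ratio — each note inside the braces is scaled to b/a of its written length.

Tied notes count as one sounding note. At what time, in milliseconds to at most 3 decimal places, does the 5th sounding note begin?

note 5 onset = 9/2b = 1542.857ms

1. 0.0ms @ 0 + 257.143ms (3/4)
2. 257.143ms @ 3/4 + 257.143ms (3/4)
3. 514.286ms @ 3/2 + 514.286ms (3/2)
4. 1028.571ms @ 3 + 514.286ms (3/2)
5. 1542.857ms @ 9/2 + 514.286ms (3/2)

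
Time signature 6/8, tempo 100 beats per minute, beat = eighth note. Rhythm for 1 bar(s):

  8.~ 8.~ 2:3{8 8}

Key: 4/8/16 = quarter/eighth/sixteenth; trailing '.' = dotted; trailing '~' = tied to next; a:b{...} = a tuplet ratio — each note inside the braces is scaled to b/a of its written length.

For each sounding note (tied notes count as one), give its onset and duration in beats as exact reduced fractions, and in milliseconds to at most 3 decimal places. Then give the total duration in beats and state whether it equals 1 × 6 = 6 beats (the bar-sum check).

1) 0.0ms=0b +2700.0ms=9/2b
2) 2700.0ms=9/2b +900.0ms=3/2b
Σ=6b of 6 (100bpm 6/8) — PASS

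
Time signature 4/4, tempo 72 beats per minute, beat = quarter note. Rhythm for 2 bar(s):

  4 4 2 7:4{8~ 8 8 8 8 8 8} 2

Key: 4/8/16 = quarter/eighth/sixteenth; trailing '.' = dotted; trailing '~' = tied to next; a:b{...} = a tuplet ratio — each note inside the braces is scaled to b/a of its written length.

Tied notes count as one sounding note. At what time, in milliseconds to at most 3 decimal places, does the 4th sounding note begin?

1. 0.0ms @ 0 + 833.333ms (1)
2. 833.333ms @ 1 + 833.333ms (1)
3. 1666.667ms @ 2 + 1666.667ms (2)
4. 3333.333ms @ 4 + 476.19ms (4/7)
5. 3809.524ms @ 32/7 + 238.095ms (2/7)
6. 4047.619ms @ 34/7 + 238.095ms (2/7)
7. 4285.714ms @ 36/7 + 238.095ms (2/7)
8. 4523.81ms @ 38/7 + 238.095ms (2/7)
9. 4761.905ms @ 40/7 + 238.095ms (2/7)
10. 5000.0ms @ 6 + 1666.667ms (2)

note 4 onset = 4b = 3333.333ms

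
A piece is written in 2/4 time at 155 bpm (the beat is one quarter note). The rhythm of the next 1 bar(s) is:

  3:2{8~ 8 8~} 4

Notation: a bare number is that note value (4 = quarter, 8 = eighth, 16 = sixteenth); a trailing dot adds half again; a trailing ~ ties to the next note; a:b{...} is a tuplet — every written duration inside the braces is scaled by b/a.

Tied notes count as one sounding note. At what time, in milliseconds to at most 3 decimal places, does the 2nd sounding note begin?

1. 0.0ms @ 0 + 258.065ms (2/3)
2. 258.065ms @ 2/3 + 516.129ms (4/3)

note 2 onset = 2/3b = 258.065ms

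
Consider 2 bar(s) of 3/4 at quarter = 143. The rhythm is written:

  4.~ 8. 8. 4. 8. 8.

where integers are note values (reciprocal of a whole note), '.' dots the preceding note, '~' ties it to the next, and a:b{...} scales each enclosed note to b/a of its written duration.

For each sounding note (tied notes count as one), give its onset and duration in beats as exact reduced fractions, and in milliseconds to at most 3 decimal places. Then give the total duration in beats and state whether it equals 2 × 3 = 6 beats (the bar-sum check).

1) 0.0ms=0b +944.056ms=9/4b
2) 944.056ms=9/4b +314.685ms=3/4b
3) 1258.741ms=3b +629.371ms=3/2b
4) 1888.112ms=9/2b +314.685ms=3/4b
5) 2202.797ms=21/4b +314.685ms=3/4b
Σ=6b of 6 (143bpm 3/4) — PASS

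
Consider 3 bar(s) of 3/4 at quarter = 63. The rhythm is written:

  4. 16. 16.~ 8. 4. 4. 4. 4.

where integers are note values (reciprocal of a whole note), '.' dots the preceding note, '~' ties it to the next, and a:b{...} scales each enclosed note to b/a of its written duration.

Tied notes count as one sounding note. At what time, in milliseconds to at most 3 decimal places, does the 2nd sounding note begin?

note 2 onset = 3/2b = 1428.571ms

1. 0.0ms @ 0 + 1428.571ms (3/2)
2. 1428.571ms @ 3/2 + 357.143ms (3/8)
3. 1785.714ms @ 15/8 + 1071.429ms (9/8)
4. 2857.143ms @ 3 + 1428.571ms (3/2)
5. 4285.714ms @ 9/2 + 1428.571ms (3/2)
6. 5714.286ms @ 6 + 1428.571ms (3/2)
7. 7142.857ms @ 15/2 + 1428.571ms (3/2)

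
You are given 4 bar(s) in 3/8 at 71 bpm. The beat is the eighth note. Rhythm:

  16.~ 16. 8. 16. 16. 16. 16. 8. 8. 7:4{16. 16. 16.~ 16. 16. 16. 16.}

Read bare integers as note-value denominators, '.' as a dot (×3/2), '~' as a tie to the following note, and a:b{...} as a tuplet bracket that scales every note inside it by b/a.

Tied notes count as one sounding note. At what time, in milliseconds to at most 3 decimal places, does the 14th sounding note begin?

note 14 onset = 81/7b = 9778.672ms

1. 0.0ms @ 0 + 1267.606ms (3/2)
2. 1267.606ms @ 3/2 + 1267.606ms (3/2)
3. 2535.211ms @ 3 + 633.803ms (3/4)
4. 3169.014ms @ 15/4 + 633.803ms (3/4)
5. 3802.817ms @ 9/2 + 633.803ms (3/4)
6. 4436.62ms @ 21/4 + 633.803ms (3/4)
7. 5070.423ms @ 6 + 1267.606ms (3/2)
8. 6338.028ms @ 15/2 + 1267.606ms (3/2)
9. 7605.634ms @ 9 + 362.173ms (3/7)
10. 7967.807ms @ 66/7 + 362.173ms (3/7)
11. 8329.98ms @ 69/7 + 724.346ms (6/7)
12. 9054.326ms @ 75/7 + 362.173ms (3/7)
13. 9416.499ms @ 78/7 + 362.173ms (3/7)
14. 9778.672ms @ 81/7 + 362.173ms (3/7)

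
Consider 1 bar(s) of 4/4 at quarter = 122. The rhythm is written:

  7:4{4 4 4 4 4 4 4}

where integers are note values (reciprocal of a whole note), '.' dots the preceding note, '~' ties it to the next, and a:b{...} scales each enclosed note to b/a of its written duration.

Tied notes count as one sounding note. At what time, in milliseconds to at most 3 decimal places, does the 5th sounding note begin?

1. 0.0ms @ 0 + 281.03ms (4/7)
2. 281.03ms @ 4/7 + 281.03ms (4/7)
3. 562.061ms @ 8/7 + 281.03ms (4/7)
4. 843.091ms @ 12/7 + 281.03ms (4/7)
5. 1124.122ms @ 16/7 + 281.03ms (4/7)
6. 1405.152ms @ 20/7 + 281.03ms (4/7)
7. 1686.183ms @ 24/7 + 281.03ms (4/7)

note 5 onset = 16/7b = 1124.122ms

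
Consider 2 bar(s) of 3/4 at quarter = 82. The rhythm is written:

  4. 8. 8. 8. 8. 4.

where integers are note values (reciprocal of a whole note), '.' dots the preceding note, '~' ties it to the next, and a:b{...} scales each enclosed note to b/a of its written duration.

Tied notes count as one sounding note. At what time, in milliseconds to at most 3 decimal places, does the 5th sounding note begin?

note 5 onset = 15/4b = 2743.902ms

1. 0.0ms @ 0 + 1097.561ms (3/2)
2. 1097.561ms @ 3/2 + 548.78ms (3/4)
3. 1646.341ms @ 9/4 + 548.78ms (3/4)
4. 2195.122ms @ 3 + 548.78ms (3/4)
5. 2743.902ms @ 15/4 + 548.78ms (3/4)
6. 3292.683ms @ 9/2 + 1097.561ms (3/2)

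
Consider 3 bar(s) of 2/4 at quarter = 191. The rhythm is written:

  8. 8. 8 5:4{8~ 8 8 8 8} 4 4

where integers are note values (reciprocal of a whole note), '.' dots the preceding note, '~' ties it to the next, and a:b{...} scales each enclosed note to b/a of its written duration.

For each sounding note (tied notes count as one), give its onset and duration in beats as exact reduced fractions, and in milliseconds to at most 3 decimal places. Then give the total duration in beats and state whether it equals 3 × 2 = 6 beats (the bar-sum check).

1) 0.0ms=0b +235.602ms=3/4b
2) 235.602ms=3/4b +235.602ms=3/4b
3) 471.204ms=3/2b +157.068ms=1/2b
4) 628.272ms=2b +251.309ms=4/5b
5) 879.581ms=14/5b +125.654ms=2/5b
6) 1005.236ms=16/5b +125.654ms=2/5b
7) 1130.89ms=18/5b +125.654ms=2/5b
8) 1256.545ms=4b +314.136ms=1b
9) 1570.681ms=5b +314.136ms=1b
Σ=6b of 6 (191bpm 2/4) — PASS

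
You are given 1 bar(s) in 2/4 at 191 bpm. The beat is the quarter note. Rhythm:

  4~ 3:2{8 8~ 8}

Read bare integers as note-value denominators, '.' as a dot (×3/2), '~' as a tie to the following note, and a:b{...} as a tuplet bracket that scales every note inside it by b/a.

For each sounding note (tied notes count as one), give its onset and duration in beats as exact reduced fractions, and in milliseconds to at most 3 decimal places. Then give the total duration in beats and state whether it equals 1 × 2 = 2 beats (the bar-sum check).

1) 0.0ms=0b +418.848ms=4/3b
2) 418.848ms=4/3b +209.424ms=2/3b
Σ=2b of 2 (191bpm 2/4) — PASS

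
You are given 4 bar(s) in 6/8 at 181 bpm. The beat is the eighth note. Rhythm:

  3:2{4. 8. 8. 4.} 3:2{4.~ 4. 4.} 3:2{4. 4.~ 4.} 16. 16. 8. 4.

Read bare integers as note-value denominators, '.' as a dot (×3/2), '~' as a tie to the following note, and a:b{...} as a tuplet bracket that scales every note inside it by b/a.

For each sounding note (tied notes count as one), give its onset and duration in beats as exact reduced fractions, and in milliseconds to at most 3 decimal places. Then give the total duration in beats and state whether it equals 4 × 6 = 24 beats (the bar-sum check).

1) 0.0ms=0b +662.983ms=2b
2) 662.983ms=2b +331.492ms=1b
3) 994.475ms=3b +331.492ms=1b
4) 1325.967ms=4b +662.983ms=2b
5) 1988.95ms=6b +1325.967ms=4b
6) 3314.917ms=10b +662.983ms=2b
7) 3977.901ms=12b +662.983ms=2b
8) 4640.884ms=14b +1325.967ms=4b
9) 5966.851ms=18b +248.619ms=3/4b
10) 6215.47ms=75/4b +248.619ms=3/4b
11) 6464.088ms=39/2b +497.238ms=3/2b
12) 6961.326ms=21b +994.475ms=3b
Σ=24b of 24 (181bpm 6/8) — PASS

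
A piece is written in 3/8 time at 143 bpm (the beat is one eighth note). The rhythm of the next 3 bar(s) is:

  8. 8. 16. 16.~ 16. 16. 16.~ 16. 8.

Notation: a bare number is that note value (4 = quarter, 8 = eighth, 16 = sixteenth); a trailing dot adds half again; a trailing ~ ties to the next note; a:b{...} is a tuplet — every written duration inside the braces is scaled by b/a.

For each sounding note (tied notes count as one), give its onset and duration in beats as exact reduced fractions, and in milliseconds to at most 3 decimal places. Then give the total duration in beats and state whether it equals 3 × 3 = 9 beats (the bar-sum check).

1) 0.0ms=0b +629.371ms=3/2b
2) 629.371ms=3/2b +629.371ms=3/2b
3) 1258.741ms=3b +314.685ms=3/4b
4) 1573.427ms=15/4b +629.371ms=3/2b
5) 2202.797ms=21/4b +314.685ms=3/4b
6) 2517.483ms=6b +629.371ms=3/2b
7) 3146.853ms=15/2b +629.371ms=3/2b
Σ=9b of 9 (143bpm 3/8) — PASS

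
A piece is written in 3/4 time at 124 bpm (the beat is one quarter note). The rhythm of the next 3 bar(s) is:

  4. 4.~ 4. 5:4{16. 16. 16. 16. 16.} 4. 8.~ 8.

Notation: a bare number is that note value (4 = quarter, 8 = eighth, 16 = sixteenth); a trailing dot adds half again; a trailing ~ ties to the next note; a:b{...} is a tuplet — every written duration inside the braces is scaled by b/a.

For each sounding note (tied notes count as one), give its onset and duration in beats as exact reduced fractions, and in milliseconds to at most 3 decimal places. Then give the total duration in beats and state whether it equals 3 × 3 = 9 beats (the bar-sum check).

1) 0.0ms=0b +725.806ms=3/2b
2) 725.806ms=3/2b +1451.613ms=3b
3) 2177.419ms=9/2b +145.161ms=3/10b
4) 2322.581ms=24/5b +145.161ms=3/10b
5) 2467.742ms=51/10b +145.161ms=3/10b
6) 2612.903ms=27/5b +145.161ms=3/10b
7) 2758.065ms=57/10b +145.161ms=3/10b
8) 2903.226ms=6b +725.806ms=3/2b
9) 3629.032ms=15/2b +725.806ms=3/2b
Σ=9b of 9 (124bpm 3/4) — PASS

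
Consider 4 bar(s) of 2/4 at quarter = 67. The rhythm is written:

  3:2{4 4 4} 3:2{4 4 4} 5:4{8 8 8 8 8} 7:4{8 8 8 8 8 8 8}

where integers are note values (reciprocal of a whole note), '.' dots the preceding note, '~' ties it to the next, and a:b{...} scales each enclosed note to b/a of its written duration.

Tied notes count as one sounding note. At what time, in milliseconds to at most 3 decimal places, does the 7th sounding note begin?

note 7 onset = 4b = 3582.09ms

1. 0.0ms @ 0 + 597.015ms (2/3)
2. 597.015ms @ 2/3 + 597.015ms (2/3)
3. 1194.03ms @ 4/3 + 597.015ms (2/3)
4. 1791.045ms @ 2 + 597.015ms (2/3)
5. 2388.06ms @ 8/3 + 597.015ms (2/3)
6. 2985.075ms @ 10/3 + 597.015ms (2/3)
7. 3582.09ms @ 4 + 358.209ms (2/5)
8. 3940.299ms @ 22/5 + 358.209ms (2/5)
9. 4298.507ms @ 24/5 + 358.209ms (2/5)
10. 4656.716ms @ 26/5 + 358.209ms (2/5)
11. 5014.925ms @ 28/5 + 358.209ms (2/5)
12. 5373.134ms @ 6 + 255.864ms (2/7)
13. 5628.998ms @ 44/7 + 255.864ms (2/7)
14. 5884.861ms @ 46/7 + 255.864ms (2/7)
15. 6140.725ms @ 48/7 + 255.864ms (2/7)
16. 6396.588ms @ 50/7 + 255.864ms (2/7)
17. 6652.452ms @ 52/7 + 255.864ms (2/7)
18. 6908.316ms @ 54/7 + 255.864ms (2/7)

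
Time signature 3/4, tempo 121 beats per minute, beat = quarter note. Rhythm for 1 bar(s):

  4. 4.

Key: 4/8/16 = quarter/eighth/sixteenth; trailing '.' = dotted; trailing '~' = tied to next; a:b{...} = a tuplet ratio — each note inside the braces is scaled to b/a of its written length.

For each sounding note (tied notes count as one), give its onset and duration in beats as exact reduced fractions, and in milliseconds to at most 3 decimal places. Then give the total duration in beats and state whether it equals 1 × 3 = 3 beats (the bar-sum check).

1) 0.0ms=0b +743.802ms=3/2b
2) 743.802ms=3/2b +743.802ms=3/2b
Σ=3b of 3 (121bpm 3/4) — PASS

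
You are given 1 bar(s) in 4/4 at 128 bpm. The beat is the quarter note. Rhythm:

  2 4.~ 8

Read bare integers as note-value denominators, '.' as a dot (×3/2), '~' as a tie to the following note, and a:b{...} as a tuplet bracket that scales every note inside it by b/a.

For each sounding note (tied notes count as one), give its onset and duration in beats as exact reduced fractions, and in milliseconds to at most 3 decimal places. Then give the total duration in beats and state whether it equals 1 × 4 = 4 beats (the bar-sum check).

1) 0.0ms=0b +937.5ms=2b
2) 937.5ms=2b +937.5ms=2b
Σ=4b of 4 (128bpm 4/4) — PASS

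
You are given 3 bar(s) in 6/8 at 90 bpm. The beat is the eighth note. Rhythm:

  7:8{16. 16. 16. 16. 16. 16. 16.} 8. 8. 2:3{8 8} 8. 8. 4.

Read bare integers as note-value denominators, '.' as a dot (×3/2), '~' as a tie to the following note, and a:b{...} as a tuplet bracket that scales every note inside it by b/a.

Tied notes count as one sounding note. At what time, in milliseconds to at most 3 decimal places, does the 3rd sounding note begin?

note 3 onset = 12/7b = 1142.857ms

1. 0.0ms @ 0 + 571.429ms (6/7)
2. 571.429ms @ 6/7 + 571.429ms (6/7)
3. 1142.857ms @ 12/7 + 571.429ms (6/7)
4. 1714.286ms @ 18/7 + 571.429ms (6/7)
5. 2285.714ms @ 24/7 + 571.429ms (6/7)
6. 2857.143ms @ 30/7 + 571.429ms (6/7)
7. 3428.571ms @ 36/7 + 571.429ms (6/7)
8. 4000.0ms @ 6 + 1000.0ms (3/2)
9. 5000.0ms @ 15/2 + 1000.0ms (3/2)
10. 6000.0ms @ 9 + 1000.0ms (3/2)
11. 7000.0ms @ 21/2 + 1000.0ms (3/2)
12. 8000.0ms @ 12 + 1000.0ms (3/2)
13. 9000.0ms @ 27/2 + 1000.0ms (3/2)
14. 10000.0ms @ 15 + 2000.0ms (3)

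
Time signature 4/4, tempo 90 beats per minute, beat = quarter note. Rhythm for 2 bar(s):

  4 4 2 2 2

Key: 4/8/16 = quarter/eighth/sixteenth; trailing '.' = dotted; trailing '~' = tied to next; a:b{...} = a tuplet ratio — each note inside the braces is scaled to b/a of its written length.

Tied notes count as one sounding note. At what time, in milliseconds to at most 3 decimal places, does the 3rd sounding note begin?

note 3 onset = 2b = 1333.333ms

1. 0.0ms @ 0 + 666.667ms (1)
2. 666.667ms @ 1 + 666.667ms (1)
3. 1333.333ms @ 2 + 1333.333ms (2)
4. 2666.667ms @ 4 + 1333.333ms (2)
5. 4000.0ms @ 6 + 1333.333ms (2)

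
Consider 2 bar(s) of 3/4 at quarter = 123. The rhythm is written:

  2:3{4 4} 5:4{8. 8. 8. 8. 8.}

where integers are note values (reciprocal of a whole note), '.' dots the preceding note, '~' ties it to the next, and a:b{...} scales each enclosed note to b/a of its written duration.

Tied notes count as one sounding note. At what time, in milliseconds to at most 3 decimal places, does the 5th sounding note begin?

1. 0.0ms @ 0 + 731.707ms (3/2)
2. 731.707ms @ 3/2 + 731.707ms (3/2)
3. 1463.415ms @ 3 + 292.683ms (3/5)
4. 1756.098ms @ 18/5 + 292.683ms (3/5)
5. 2048.78ms @ 21/5 + 292.683ms (3/5)
6. 2341.463ms @ 24/5 + 292.683ms (3/5)
7. 2634.146ms @ 27/5 + 292.683ms (3/5)

note 5 onset = 21/5b = 2048.78ms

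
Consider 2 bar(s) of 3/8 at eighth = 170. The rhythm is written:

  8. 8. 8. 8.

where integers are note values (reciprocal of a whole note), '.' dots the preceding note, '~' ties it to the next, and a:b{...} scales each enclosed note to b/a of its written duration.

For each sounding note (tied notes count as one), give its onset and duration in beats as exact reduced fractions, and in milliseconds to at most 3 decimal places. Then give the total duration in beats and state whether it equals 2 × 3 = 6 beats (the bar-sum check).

1) 0.0ms=0b +529.412ms=3/2b
2) 529.412ms=3/2b +529.412ms=3/2b
3) 1058.824ms=3b +529.412ms=3/2b
4) 1588.235ms=9/2b +529.412ms=3/2b
Σ=6b of 6 (170bpm 3/8) — PASS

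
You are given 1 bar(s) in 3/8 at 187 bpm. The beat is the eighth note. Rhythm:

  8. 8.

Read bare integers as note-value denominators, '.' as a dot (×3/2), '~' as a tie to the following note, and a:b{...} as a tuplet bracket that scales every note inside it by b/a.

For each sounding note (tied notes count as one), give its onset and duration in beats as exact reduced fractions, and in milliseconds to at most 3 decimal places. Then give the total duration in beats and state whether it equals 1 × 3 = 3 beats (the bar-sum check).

1) 0.0ms=0b +481.283ms=3/2b
2) 481.283ms=3/2b +481.283ms=3/2b
Σ=3b of 3 (187bpm 3/8) — PASS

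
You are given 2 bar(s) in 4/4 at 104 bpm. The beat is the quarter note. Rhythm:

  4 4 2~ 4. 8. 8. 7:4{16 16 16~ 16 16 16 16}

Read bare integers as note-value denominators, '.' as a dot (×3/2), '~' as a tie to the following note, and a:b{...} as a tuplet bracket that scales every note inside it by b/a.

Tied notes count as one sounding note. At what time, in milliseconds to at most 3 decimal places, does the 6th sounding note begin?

note 6 onset = 7b = 4038.462ms

1. 0.0ms @ 0 + 576.923ms (1)
2. 576.923ms @ 1 + 576.923ms (1)
3. 1153.846ms @ 2 + 2019.231ms (7/2)
4. 3173.077ms @ 11/2 + 432.692ms (3/4)
5. 3605.769ms @ 25/4 + 432.692ms (3/4)
6. 4038.462ms @ 7 + 82.418ms (1/7)
7. 4120.879ms @ 50/7 + 82.418ms (1/7)
8. 4203.297ms @ 51/7 + 164.835ms (2/7)
9. 4368.132ms @ 53/7 + 82.418ms (1/7)
10. 4450.549ms @ 54/7 + 82.418ms (1/7)
11. 4532.967ms @ 55/7 + 82.418ms (1/7)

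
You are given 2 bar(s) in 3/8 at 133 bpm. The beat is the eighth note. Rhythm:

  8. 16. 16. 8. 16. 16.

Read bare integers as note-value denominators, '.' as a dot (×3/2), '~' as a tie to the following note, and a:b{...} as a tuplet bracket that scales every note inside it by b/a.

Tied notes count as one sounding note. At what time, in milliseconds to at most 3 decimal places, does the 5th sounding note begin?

1. 0.0ms @ 0 + 676.692ms (3/2)
2. 676.692ms @ 3/2 + 338.346ms (3/4)
3. 1015.038ms @ 9/4 + 338.346ms (3/4)
4. 1353.383ms @ 3 + 676.692ms (3/2)
5. 2030.075ms @ 9/2 + 338.346ms (3/4)
6. 2368.421ms @ 21/4 + 338.346ms (3/4)

note 5 onset = 9/2b = 2030.075ms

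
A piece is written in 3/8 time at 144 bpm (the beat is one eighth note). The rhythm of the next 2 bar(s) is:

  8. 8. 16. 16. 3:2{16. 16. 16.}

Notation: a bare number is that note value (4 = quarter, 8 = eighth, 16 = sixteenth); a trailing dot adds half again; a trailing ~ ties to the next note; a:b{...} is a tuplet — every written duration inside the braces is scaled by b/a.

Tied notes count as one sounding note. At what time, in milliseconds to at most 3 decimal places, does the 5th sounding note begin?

note 5 onset = 9/2b = 1875.0ms

1. 0.0ms @ 0 + 625.0ms (3/2)
2. 625.0ms @ 3/2 + 625.0ms (3/2)
3. 1250.0ms @ 3 + 312.5ms (3/4)
4. 1562.5ms @ 15/4 + 312.5ms (3/4)
5. 1875.0ms @ 9/2 + 208.333ms (1/2)
6. 2083.333ms @ 5 + 208.333ms (1/2)
7. 2291.667ms @ 11/2 + 208.333ms (1/2)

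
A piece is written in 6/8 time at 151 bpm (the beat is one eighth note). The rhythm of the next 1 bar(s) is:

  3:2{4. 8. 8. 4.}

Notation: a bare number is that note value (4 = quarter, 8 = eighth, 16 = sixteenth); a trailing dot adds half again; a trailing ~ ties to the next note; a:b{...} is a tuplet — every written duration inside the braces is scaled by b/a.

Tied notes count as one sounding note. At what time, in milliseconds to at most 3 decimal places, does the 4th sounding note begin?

note 4 onset = 4b = 1589.404ms

1. 0.0ms @ 0 + 794.702ms (2)
2. 794.702ms @ 2 + 397.351ms (1)
3. 1192.053ms @ 3 + 397.351ms (1)
4. 1589.404ms @ 4 + 794.702ms (2)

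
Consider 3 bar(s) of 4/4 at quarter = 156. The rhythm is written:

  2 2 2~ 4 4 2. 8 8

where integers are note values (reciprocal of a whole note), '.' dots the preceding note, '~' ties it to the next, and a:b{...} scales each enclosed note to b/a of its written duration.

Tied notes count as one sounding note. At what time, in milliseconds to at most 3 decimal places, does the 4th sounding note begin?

1. 0.0ms @ 0 + 769.231ms (2)
2. 769.231ms @ 2 + 769.231ms (2)
3. 1538.462ms @ 4 + 1153.846ms (3)
4. 2692.308ms @ 7 + 384.615ms (1)
5. 3076.923ms @ 8 + 1153.846ms (3)
6. 4230.769ms @ 11 + 192.308ms (1/2)
7. 4423.077ms @ 23/2 + 192.308ms (1/2)

note 4 onset = 7b = 2692.308ms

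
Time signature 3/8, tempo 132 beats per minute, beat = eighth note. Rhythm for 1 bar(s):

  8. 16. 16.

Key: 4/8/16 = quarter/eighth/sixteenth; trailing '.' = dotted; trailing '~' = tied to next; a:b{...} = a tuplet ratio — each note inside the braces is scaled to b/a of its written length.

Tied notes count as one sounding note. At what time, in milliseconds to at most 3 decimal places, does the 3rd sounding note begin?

1. 0.0ms @ 0 + 681.818ms (3/2)
2. 681.818ms @ 3/2 + 340.909ms (3/4)
3. 1022.727ms @ 9/4 + 340.909ms (3/4)

note 3 onset = 9/4b = 1022.727ms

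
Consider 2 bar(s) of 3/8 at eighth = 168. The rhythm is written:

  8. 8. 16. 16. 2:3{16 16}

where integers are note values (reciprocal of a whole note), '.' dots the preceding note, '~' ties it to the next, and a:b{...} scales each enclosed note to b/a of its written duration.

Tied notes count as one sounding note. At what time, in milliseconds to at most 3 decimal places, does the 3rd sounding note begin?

1. 0.0ms @ 0 + 535.714ms (3/2)
2. 535.714ms @ 3/2 + 535.714ms (3/2)
3. 1071.429ms @ 3 + 267.857ms (3/4)
4. 1339.286ms @ 15/4 + 267.857ms (3/4)
5. 1607.143ms @ 9/2 + 267.857ms (3/4)
6. 1875.0ms @ 21/4 + 267.857ms (3/4)

note 3 onset = 3b = 1071.429ms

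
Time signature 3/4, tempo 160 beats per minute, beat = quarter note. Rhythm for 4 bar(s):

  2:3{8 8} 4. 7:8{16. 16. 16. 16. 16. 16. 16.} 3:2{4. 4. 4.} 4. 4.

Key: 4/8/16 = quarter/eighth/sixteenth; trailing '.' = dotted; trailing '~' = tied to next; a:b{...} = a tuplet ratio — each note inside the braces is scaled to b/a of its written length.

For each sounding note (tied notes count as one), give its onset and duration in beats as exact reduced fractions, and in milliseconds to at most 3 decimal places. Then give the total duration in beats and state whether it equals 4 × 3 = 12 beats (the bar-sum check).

1) 0.0ms=0b +281.25ms=3/4b
2) 281.25ms=3/4b +281.25ms=3/4b
3) 562.5ms=3/2b +562.5ms=3/2b
4) 1125.0ms=3b +160.714ms=3/7b
5) 1285.714ms=24/7b +160.714ms=3/7b
6) 1446.429ms=27/7b +160.714ms=3/7b
7) 1607.143ms=30/7b +160.714ms=3/7b
8) 1767.857ms=33/7b +160.714ms=3/7b
9) 1928.571ms=36/7b +160.714ms=3/7b
10) 2089.286ms=39/7b +160.714ms=3/7b
11) 2250.0ms=6b +375.0ms=1b
12) 2625.0ms=7b +375.0ms=1b
13) 3000.0ms=8b +375.0ms=1b
14) 3375.0ms=9b +562.5ms=3/2b
15) 3937.5ms=21/2b +562.5ms=3/2b
Σ=12b of 12 (160bpm 3/4) — PASS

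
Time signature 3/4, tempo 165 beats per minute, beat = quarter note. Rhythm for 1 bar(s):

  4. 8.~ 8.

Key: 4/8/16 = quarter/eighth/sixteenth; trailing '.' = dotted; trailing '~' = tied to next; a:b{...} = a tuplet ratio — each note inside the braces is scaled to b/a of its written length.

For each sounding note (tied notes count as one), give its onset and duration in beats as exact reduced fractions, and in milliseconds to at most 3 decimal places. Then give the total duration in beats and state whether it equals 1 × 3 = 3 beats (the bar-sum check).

1) 0.0ms=0b +545.455ms=3/2b
2) 545.455ms=3/2b +545.455ms=3/2b
Σ=3b of 3 (165bpm 3/4) — PASS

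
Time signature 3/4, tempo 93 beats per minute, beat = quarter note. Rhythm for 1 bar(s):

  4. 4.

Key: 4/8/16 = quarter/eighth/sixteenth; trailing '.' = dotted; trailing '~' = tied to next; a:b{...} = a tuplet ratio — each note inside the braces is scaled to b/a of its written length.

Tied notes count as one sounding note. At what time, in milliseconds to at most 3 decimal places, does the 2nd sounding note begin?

1. 0.0ms @ 0 + 967.742ms (3/2)
2. 967.742ms @ 3/2 + 967.742ms (3/2)

note 2 onset = 3/2b = 967.742ms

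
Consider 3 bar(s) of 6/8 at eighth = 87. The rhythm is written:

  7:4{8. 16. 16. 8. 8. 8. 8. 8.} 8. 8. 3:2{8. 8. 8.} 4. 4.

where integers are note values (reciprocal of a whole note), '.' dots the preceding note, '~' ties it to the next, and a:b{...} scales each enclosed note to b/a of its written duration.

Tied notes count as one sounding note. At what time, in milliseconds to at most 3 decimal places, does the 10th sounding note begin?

note 10 onset = 15/2b = 5172.414ms

1. 0.0ms @ 0 + 591.133ms (6/7)
2. 591.133ms @ 6/7 + 295.567ms (3/7)
3. 886.7ms @ 9/7 + 295.567ms (3/7)
4. 1182.266ms @ 12/7 + 591.133ms (6/7)
5. 1773.399ms @ 18/7 + 591.133ms (6/7)
6. 2364.532ms @ 24/7 + 591.133ms (6/7)
7. 2955.665ms @ 30/7 + 591.133ms (6/7)
8. 3546.798ms @ 36/7 + 591.133ms (6/7)
9. 4137.931ms @ 6 + 1034.483ms (3/2)
10. 5172.414ms @ 15/2 + 1034.483ms (3/2)
11. 6206.897ms @ 9 + 689.655ms (1)
12. 6896.552ms @ 10 + 689.655ms (1)
13. 7586.207ms @ 11 + 689.655ms (1)
14. 8275.862ms @ 12 + 2068.966ms (3)
15. 10344.828ms @ 15 + 2068.966ms (3)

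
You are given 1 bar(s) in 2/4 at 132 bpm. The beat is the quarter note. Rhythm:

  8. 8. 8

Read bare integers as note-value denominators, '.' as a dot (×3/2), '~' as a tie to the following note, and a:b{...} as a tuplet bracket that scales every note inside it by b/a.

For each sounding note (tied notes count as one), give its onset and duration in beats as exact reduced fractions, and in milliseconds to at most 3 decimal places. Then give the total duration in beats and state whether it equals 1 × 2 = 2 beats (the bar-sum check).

1) 0.0ms=0b +340.909ms=3/4b
2) 340.909ms=3/4b +340.909ms=3/4b
3) 681.818ms=3/2b +227.273ms=1/2b
Σ=2b of 2 (132bpm 2/4) — PASS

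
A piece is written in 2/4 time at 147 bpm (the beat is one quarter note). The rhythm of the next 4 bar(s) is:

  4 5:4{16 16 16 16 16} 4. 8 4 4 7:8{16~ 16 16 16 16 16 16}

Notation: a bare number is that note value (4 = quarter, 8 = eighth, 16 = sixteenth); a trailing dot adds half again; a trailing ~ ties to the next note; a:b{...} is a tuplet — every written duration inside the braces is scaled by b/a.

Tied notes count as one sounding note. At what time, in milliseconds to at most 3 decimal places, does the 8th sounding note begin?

1. 0.0ms @ 0 + 408.163ms (1)
2. 408.163ms @ 1 + 81.633ms (1/5)
3. 489.796ms @ 6/5 + 81.633ms (1/5)
4. 571.429ms @ 7/5 + 81.633ms (1/5)
5. 653.061ms @ 8/5 + 81.633ms (1/5)
6. 734.694ms @ 9/5 + 81.633ms (1/5)
7. 816.327ms @ 2 + 612.245ms (3/2)
8. 1428.571ms @ 7/2 + 204.082ms (1/2)
9. 1632.653ms @ 4 + 408.163ms (1)
10. 2040.816ms @ 5 + 408.163ms (1)
11. 2448.98ms @ 6 + 233.236ms (4/7)
12. 2682.216ms @ 46/7 + 116.618ms (2/7)
13. 2798.834ms @ 48/7 + 116.618ms (2/7)
14. 2915.452ms @ 50/7 + 116.618ms (2/7)
15. 3032.07ms @ 52/7 + 116.618ms (2/7)
16. 3148.688ms @ 54/7 + 116.618ms (2/7)

note 8 onset = 7/2b = 1428.571ms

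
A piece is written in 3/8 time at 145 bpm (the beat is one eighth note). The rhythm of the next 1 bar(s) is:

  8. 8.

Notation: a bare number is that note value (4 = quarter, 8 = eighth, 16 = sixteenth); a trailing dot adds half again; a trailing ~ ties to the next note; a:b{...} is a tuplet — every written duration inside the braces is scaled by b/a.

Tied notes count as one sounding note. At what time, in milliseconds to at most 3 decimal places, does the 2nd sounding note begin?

1. 0.0ms @ 0 + 620.69ms (3/2)
2. 620.69ms @ 3/2 + 620.69ms (3/2)

note 2 onset = 3/2b = 620.69ms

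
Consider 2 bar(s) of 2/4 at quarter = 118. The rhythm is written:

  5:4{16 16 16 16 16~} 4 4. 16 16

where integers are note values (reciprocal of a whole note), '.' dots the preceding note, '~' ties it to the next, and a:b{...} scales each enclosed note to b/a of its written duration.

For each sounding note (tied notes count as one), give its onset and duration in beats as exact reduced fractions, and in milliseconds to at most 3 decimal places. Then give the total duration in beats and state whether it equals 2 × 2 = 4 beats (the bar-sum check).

1) 0.0ms=0b +101.695ms=1/5b
2) 101.695ms=1/5b +101.695ms=1/5b
3) 203.39ms=2/5b +101.695ms=1/5b
4) 305.085ms=3/5b +101.695ms=1/5b
5) 406.78ms=4/5b +610.169ms=6/5b
6) 1016.949ms=2b +762.712ms=3/2b
7) 1779.661ms=7/2b +127.119ms=1/4b
8) 1906.78ms=15/4b +127.119ms=1/4b
Σ=4b of 4 (118bpm 2/4) — PASS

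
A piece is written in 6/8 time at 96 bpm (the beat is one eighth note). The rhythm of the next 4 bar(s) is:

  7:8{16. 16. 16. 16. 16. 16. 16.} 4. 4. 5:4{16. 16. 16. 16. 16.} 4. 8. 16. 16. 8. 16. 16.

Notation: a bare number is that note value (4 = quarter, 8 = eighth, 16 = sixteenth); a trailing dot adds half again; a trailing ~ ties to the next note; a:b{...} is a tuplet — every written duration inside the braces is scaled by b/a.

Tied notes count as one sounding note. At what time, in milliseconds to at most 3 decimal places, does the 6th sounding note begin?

note 6 onset = 30/7b = 2678.571ms

1. 0.0ms @ 0 + 535.714ms (6/7)
2. 535.714ms @ 6/7 + 535.714ms (6/7)
3. 1071.429ms @ 12/7 + 535.714ms (6/7)
4. 1607.143ms @ 18/7 + 535.714ms (6/7)
5. 2142.857ms @ 24/7 + 535.714ms (6/7)
6. 2678.571ms @ 30/7 + 535.714ms (6/7)
7. 3214.286ms @ 36/7 + 535.714ms (6/7)
8. 3750.0ms @ 6 + 1875.0ms (3)
9. 5625.0ms @ 9 + 1875.0ms (3)
10. 7500.0ms @ 12 + 375.0ms (3/5)
11. 7875.0ms @ 63/5 + 375.0ms (3/5)
12. 8250.0ms @ 66/5 + 375.0ms (3/5)
13. 8625.0ms @ 69/5 + 375.0ms (3/5)
14. 9000.0ms @ 72/5 + 375.0ms (3/5)
15. 9375.0ms @ 15 + 1875.0ms (3)
16. 11250.0ms @ 18 + 937.5ms (3/2)
17. 12187.5ms @ 39/2 + 468.75ms (3/4)
18. 12656.25ms @ 81/4 + 468.75ms (3/4)
19. 13125.0ms @ 21 + 937.5ms (3/2)
20. 14062.5ms @ 45/2 + 468.75ms (3/4)
21. 14531.25ms @ 93/4 + 468.75ms (3/4)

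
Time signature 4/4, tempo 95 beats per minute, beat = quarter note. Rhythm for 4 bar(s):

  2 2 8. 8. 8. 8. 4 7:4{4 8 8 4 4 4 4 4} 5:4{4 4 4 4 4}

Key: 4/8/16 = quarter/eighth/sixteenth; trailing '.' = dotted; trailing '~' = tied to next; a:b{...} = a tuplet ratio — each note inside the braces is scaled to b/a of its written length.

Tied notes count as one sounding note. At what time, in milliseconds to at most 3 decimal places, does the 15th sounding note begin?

note 15 onset = 80/7b = 7218.045ms

1. 0.0ms @ 0 + 1263.158ms (2)
2. 1263.158ms @ 2 + 1263.158ms (2)
3. 2526.316ms @ 4 + 473.684ms (3/4)
4. 3000.0ms @ 19/4 + 473.684ms (3/4)
5. 3473.684ms @ 11/2 + 473.684ms (3/4)
6. 3947.368ms @ 25/4 + 473.684ms (3/4)
7. 4421.053ms @ 7 + 631.579ms (1)
8. 5052.632ms @ 8 + 360.902ms (4/7)
9. 5413.534ms @ 60/7 + 180.451ms (2/7)
10. 5593.985ms @ 62/7 + 180.451ms (2/7)
11. 5774.436ms @ 64/7 + 360.902ms (4/7)
12. 6135.338ms @ 68/7 + 360.902ms (4/7)
13. 6496.241ms @ 72/7 + 360.902ms (4/7)
14. 6857.143ms @ 76/7 + 360.902ms (4/7)
15. 7218.045ms @ 80/7 + 360.902ms (4/7)
16. 7578.947ms @ 12 + 505.263ms (4/5)
17. 8084.211ms @ 64/5 + 505.263ms (4/5)
18. 8589.474ms @ 68/5 + 505.263ms (4/5)
19. 9094.737ms @ 72/5 + 505.263ms (4/5)
20. 9600.0ms @ 76/5 + 505.263ms (4/5)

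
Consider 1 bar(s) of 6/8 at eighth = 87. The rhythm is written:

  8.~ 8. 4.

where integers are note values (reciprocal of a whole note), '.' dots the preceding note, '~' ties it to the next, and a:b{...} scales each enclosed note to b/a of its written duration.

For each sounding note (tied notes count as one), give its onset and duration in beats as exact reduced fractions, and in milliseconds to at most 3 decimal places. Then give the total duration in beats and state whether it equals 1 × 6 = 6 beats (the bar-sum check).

1) 0.0ms=0b +2068.966ms=3b
2) 2068.966ms=3b +2068.966ms=3b
Σ=6b of 6 (87bpm 6/8) — PASS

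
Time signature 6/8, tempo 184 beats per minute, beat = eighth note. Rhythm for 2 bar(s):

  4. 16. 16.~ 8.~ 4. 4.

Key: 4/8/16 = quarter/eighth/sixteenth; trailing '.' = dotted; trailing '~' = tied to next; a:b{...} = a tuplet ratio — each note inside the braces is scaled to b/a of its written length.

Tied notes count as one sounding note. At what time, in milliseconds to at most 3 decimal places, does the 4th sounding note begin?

1. 0.0ms @ 0 + 978.261ms (3)
2. 978.261ms @ 3 + 244.565ms (3/4)
3. 1222.826ms @ 15/4 + 1711.957ms (21/4)
4. 2934.783ms @ 9 + 978.261ms (3)

note 4 onset = 9b = 2934.783ms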